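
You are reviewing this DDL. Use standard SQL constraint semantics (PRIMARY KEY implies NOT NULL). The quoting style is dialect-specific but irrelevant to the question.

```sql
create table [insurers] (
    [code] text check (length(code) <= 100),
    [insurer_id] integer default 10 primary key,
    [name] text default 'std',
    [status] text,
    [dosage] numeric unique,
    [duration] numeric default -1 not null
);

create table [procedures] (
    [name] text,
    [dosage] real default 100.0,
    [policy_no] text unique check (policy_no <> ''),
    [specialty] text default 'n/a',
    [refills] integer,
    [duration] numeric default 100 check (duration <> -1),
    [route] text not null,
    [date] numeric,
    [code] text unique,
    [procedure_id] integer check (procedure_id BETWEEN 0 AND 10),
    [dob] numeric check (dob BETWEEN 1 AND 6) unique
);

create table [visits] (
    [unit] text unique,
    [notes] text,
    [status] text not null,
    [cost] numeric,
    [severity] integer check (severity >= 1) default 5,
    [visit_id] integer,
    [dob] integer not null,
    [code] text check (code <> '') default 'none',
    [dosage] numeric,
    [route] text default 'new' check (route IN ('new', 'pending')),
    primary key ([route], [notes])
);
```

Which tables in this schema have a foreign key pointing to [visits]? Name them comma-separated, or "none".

none

No REFERENCES clause anywhere in the schema names visits.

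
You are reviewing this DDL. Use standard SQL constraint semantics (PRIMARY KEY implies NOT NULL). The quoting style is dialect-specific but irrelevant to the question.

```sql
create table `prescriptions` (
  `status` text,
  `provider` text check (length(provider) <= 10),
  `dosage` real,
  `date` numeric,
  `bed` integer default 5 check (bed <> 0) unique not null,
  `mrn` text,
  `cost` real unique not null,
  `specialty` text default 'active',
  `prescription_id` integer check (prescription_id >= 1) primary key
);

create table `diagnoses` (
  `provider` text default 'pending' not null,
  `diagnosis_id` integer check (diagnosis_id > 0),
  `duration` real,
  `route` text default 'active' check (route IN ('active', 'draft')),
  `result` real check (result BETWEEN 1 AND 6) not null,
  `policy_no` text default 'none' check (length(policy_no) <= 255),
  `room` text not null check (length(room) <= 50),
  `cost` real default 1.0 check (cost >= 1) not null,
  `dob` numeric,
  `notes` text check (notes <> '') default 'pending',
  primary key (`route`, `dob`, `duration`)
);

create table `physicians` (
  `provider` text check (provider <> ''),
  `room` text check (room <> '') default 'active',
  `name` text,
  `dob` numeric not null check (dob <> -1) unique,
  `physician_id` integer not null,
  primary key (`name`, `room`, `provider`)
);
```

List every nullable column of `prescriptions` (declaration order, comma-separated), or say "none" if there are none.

status, provider, dosage, date, mrn, specialty

- status: no NOT NULL constraint applies → nullable.
- provider: CHECK does not forbid NULL (a CHECK constraint passes when its expression is NULL) → nullable.
- dosage: no NOT NULL constraint applies → nullable.
- date: no NOT NULL constraint applies → nullable.
- bed: declared NOT NULL → not nullable.
- mrn: no NOT NULL constraint applies → nullable.
- cost: declared NOT NULL → not nullable.
- specialty: DEFAULT only fills an omitted column; an explicit NULL is still allowed → nullable.
- prescription_id: part of the PRIMARY KEY, which implies NOT NULL → not nullable.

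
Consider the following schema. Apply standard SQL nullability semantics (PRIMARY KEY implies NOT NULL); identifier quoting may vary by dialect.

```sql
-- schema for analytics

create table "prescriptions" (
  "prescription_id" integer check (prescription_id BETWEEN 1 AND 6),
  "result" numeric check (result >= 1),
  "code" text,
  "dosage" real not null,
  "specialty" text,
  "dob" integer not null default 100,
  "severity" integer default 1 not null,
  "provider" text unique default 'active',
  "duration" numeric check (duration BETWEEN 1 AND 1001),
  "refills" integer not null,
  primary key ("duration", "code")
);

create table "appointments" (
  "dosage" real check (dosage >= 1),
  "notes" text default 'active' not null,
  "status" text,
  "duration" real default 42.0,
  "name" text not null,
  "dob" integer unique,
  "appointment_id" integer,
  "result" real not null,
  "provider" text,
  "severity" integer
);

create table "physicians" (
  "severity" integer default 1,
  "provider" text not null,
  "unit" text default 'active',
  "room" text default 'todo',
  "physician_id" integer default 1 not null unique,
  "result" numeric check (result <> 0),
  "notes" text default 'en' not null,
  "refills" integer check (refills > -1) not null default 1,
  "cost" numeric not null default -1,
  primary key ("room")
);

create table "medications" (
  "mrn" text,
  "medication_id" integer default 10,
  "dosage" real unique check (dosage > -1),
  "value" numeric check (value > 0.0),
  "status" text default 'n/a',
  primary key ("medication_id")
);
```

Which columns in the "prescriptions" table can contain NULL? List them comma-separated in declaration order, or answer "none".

- prescription_id: CHECK does not forbid NULL (a CHECK constraint passes when its expression is NULL) → nullable.
- result: CHECK does not forbid NULL (a CHECK constraint passes when its expression is NULL) → nullable.
- code: part of the PRIMARY KEY, which implies NOT NULL → not nullable.
- dosage: declared NOT NULL → not nullable.
- specialty: no NOT NULL constraint applies → nullable.
- dob: declared NOT NULL → not nullable.
- severity: declared NOT NULL → not nullable.
- provider: UNIQUE does not imply NOT NULL → nullable.
- duration: part of the PRIMARY KEY, which implies NOT NULL → not nullable.
- refills: declared NOT NULL → not nullable.

prescription_id, result, specialty, provider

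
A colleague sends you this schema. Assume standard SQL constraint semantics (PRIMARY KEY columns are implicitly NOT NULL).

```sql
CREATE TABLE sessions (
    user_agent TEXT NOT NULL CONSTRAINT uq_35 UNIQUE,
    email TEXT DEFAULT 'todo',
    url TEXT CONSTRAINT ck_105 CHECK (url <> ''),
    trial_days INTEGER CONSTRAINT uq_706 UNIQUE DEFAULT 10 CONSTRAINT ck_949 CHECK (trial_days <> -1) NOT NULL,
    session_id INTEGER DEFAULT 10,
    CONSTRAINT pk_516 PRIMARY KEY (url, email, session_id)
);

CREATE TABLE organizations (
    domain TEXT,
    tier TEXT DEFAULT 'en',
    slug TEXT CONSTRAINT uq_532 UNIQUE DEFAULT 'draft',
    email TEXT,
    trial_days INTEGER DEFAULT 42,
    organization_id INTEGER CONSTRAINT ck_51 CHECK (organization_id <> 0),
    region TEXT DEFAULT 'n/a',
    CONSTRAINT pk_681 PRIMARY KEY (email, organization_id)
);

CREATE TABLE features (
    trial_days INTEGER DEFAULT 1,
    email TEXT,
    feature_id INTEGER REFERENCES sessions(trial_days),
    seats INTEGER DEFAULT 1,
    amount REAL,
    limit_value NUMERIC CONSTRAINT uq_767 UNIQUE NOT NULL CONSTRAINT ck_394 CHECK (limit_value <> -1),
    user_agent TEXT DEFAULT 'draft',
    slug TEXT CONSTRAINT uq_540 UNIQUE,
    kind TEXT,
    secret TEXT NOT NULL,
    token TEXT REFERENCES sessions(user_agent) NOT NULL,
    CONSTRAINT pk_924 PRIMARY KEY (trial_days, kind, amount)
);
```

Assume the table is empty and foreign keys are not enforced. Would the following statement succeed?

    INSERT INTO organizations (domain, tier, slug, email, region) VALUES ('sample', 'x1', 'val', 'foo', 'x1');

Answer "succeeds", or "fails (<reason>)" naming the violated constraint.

fails (NOT NULL on organization_id)

organization_id is omitted from the column list and has no DEFAULT, so it would receive NULL.
But organization_id is part of the PRIMARY KEY (implied NOT NULL).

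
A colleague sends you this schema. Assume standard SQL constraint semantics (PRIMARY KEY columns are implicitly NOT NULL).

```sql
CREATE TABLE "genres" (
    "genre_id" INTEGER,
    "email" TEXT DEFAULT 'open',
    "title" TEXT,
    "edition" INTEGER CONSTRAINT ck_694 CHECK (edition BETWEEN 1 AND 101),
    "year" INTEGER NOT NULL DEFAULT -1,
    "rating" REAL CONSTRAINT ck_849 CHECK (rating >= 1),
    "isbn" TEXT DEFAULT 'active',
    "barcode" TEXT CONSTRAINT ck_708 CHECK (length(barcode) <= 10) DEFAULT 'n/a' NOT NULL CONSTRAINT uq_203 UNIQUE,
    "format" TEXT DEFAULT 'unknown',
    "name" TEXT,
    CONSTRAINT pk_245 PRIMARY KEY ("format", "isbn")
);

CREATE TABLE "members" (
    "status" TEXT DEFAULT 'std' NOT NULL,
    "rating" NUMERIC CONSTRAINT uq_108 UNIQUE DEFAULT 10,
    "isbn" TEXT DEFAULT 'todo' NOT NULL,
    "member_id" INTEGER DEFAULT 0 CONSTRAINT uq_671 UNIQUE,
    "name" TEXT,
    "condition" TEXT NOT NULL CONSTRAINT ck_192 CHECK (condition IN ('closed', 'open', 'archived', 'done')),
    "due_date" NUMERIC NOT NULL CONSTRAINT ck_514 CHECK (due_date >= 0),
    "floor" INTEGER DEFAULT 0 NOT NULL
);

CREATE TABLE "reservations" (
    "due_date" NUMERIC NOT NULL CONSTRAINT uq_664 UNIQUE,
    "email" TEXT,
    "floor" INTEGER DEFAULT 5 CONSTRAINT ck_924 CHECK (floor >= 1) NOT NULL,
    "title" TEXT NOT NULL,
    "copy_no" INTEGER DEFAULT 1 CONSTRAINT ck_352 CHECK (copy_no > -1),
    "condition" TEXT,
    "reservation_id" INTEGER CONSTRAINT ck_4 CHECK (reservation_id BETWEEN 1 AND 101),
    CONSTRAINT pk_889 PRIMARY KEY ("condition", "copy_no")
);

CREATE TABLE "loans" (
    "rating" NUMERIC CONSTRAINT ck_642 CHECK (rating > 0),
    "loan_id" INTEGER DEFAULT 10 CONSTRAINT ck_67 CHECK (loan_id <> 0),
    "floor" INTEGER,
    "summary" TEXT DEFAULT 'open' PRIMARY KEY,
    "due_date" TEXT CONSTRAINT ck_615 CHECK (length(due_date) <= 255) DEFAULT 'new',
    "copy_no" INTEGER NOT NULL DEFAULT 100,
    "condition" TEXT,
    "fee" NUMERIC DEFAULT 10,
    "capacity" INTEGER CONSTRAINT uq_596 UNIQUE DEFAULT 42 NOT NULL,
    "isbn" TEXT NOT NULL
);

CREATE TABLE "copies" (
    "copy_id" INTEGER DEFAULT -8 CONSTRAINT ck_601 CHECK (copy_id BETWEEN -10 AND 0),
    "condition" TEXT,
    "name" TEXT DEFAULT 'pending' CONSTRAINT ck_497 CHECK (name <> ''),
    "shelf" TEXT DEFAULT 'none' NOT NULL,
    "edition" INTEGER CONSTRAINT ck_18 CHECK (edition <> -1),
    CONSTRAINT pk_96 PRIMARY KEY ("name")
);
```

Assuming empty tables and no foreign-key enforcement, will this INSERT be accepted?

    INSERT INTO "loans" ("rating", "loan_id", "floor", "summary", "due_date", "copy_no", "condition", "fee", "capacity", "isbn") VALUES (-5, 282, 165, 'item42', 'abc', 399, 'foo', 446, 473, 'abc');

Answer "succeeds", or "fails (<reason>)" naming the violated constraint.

The value -5 for rating violates CHECK (rating > 0).

fails (CHECK on rating)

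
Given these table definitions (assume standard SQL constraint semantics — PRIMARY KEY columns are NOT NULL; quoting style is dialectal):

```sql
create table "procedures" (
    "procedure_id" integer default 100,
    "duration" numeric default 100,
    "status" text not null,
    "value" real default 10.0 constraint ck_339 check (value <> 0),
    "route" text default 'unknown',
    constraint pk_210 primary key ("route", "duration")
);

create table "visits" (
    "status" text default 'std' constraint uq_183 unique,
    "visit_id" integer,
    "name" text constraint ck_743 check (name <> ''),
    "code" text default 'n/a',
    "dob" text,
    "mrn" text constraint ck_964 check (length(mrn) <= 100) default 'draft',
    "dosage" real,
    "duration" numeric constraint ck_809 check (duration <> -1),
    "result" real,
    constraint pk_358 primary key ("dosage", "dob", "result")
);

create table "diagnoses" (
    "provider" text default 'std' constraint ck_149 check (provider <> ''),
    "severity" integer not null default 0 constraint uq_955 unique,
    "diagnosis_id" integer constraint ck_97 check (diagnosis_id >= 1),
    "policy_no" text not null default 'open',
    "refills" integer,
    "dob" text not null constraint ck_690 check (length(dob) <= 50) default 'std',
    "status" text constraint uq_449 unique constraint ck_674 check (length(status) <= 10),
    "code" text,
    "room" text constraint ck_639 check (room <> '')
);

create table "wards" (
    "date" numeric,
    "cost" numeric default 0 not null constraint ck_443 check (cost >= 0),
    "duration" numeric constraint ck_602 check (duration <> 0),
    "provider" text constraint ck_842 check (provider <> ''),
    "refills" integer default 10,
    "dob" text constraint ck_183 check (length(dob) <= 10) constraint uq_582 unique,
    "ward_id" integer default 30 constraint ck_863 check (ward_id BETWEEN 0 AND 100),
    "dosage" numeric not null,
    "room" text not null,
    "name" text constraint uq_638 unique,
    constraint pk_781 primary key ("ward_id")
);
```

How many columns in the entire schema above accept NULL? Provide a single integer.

20

procedures: 2 nullable (procedure_id, value — PK (route, duration) and explicit NOT NULL columns excluded).
visits: 6 nullable (status, visit_id, name, code, mrn, duration — PK (dosage, dob, result) and explicit NOT NULL columns excluded).
diagnoses: 6 nullable (provider, diagnosis_id, refills, status, code, room — PK none and explicit NOT NULL columns excluded).
wards: 6 nullable (date, duration, provider, refills, dob, name — PK (ward_id) and explicit NOT NULL columns excluded).
Total: 2 + 6 + 6 + 6 = 20.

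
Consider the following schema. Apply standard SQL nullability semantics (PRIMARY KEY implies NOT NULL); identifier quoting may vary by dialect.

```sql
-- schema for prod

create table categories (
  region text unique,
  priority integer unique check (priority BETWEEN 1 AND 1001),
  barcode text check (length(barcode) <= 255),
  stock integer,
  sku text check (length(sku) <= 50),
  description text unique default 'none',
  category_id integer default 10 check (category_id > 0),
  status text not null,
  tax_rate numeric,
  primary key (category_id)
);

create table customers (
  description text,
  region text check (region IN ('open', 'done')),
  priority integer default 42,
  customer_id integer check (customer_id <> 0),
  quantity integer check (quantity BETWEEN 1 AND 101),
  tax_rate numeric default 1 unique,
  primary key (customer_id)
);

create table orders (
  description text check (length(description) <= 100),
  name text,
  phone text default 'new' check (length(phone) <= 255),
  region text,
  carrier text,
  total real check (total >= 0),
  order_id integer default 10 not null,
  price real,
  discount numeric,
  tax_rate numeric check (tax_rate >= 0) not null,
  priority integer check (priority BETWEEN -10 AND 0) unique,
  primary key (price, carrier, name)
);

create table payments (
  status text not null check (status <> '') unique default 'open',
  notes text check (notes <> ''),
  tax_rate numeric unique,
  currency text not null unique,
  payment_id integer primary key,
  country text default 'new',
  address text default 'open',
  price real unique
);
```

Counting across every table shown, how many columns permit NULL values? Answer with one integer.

23

categories: 7 nullable (region, priority, barcode, stock, sku, description, tax_rate — PK (category_id) and explicit NOT NULL columns excluded).
customers: 5 nullable (description, region, priority, quantity, tax_rate — PK (customer_id) and explicit NOT NULL columns excluded).
orders: 6 nullable (description, phone, region, total, discount, priority — PK (price, carrier, name) and explicit NOT NULL columns excluded).
payments: 5 nullable (notes, tax_rate, country, address, price — PK (payment_id) and explicit NOT NULL columns excluded).
Total: 7 + 5 + 6 + 5 = 23.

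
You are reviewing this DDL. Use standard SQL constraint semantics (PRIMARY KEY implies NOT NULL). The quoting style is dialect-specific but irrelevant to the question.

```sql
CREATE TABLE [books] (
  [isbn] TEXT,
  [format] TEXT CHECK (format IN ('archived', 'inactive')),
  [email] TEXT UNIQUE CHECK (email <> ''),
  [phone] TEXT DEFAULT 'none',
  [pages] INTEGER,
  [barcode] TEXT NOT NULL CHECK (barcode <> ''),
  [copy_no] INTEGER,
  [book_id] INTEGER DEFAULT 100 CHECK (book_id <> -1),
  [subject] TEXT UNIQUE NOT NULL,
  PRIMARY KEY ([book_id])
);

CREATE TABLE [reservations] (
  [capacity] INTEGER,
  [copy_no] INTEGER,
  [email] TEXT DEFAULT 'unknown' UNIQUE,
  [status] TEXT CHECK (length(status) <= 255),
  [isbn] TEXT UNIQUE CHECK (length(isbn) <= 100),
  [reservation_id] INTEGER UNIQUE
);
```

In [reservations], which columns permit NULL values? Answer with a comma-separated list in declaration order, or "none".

capacity, copy_no, email, status, isbn, reservation_id

- capacity: no NOT NULL constraint applies → nullable.
- copy_no: no NOT NULL constraint applies → nullable.
- email: UNIQUE does not imply NOT NULL → nullable.
- status: CHECK does not forbid NULL (a CHECK constraint passes when its expression is NULL) → nullable.
- isbn: CHECK does not forbid NULL (a CHECK constraint passes when its expression is NULL) → nullable.
- reservation_id: UNIQUE does not imply NOT NULL → nullable.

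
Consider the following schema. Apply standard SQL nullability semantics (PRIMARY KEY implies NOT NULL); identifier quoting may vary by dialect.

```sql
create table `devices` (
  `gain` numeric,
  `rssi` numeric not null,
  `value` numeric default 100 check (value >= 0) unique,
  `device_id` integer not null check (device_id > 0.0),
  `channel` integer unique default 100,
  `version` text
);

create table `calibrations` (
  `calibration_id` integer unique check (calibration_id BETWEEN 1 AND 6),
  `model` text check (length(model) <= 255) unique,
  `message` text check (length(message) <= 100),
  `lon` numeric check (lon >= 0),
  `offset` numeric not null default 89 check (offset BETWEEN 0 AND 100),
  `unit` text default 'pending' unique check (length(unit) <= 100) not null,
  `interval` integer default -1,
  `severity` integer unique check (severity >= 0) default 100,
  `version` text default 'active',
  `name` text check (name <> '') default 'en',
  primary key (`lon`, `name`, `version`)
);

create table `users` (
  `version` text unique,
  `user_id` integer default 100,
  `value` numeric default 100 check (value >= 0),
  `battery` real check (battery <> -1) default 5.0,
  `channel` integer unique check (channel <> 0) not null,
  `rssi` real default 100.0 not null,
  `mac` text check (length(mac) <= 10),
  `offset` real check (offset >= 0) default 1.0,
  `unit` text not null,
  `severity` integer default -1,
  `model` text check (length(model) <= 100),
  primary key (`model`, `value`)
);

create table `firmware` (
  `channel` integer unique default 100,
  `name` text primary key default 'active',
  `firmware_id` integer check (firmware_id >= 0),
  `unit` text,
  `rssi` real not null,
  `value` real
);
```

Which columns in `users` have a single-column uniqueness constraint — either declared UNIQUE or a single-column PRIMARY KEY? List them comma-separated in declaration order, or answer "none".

version, channel

- version: declared UNIQUE → unique.
- user_id: no UNIQUE or single-column PK constraint.
- value: part of a composite PRIMARY KEY — only the tuple is unique, not this column on its own.
- battery: no UNIQUE or single-column PK constraint.
- channel: declared UNIQUE → unique.
- rssi: no UNIQUE or single-column PK constraint.
- mac: no UNIQUE or single-column PK constraint.
- offset: no UNIQUE or single-column PK constraint.
- unit: no UNIQUE or single-column PK constraint.
- severity: no UNIQUE or single-column PK constraint.
- model: part of a composite PRIMARY KEY — only the tuple is unique, not this column on its own.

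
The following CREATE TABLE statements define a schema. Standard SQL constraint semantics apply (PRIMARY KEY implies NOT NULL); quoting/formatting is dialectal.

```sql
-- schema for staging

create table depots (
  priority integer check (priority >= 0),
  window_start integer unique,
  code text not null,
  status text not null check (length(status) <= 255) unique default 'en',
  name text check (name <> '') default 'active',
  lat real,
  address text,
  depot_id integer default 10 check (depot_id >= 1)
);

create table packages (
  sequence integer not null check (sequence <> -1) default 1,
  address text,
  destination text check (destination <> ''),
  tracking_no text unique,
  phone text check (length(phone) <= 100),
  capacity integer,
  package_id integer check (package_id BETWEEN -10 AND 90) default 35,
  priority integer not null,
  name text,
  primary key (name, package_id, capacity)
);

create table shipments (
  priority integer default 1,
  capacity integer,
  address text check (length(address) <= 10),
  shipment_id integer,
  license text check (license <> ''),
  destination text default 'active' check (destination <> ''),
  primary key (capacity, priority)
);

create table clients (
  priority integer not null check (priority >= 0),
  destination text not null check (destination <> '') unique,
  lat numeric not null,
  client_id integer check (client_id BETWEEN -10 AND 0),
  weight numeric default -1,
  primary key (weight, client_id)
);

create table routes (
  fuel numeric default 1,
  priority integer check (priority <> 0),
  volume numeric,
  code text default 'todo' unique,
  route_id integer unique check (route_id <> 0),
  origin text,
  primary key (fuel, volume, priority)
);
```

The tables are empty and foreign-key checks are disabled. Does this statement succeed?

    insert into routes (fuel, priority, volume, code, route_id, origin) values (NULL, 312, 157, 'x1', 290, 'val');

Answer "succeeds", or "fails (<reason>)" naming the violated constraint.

fails (NOT NULL on fuel)

fuel is explicitly set to NULL, but fuel is part of the PRIMARY KEY (implied NOT NULL).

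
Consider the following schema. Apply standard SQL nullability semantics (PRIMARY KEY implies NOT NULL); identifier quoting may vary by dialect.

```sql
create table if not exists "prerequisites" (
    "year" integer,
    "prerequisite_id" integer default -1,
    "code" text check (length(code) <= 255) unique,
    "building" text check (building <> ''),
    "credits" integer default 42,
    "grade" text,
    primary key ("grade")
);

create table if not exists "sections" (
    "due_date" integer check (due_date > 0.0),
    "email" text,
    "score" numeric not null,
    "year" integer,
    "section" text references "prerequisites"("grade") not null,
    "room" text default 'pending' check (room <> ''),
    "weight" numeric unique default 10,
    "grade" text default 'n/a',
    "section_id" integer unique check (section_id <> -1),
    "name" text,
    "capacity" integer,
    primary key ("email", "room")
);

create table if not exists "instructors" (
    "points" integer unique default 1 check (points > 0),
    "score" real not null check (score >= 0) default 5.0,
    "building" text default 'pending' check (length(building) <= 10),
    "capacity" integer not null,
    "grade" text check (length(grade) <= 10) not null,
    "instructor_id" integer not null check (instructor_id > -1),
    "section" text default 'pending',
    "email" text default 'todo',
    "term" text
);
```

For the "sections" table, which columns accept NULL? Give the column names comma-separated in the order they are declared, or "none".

- due_date: CHECK does not forbid NULL (a CHECK constraint passes when its expression is NULL) → nullable.
- email: part of the PRIMARY KEY, which implies NOT NULL → not nullable.
- score: declared NOT NULL → not nullable.
- year: no NOT NULL constraint applies → nullable.
- section: declared NOT NULL → not nullable.
- room: part of the PRIMARY KEY, which implies NOT NULL → not nullable.
- weight: UNIQUE does not imply NOT NULL → nullable.
- grade: DEFAULT only fills an omitted column; an explicit NULL is still allowed → nullable.
- section_id: CHECK does not forbid NULL (a CHECK constraint passes when its expression is NULL) → nullable.
- name: no NOT NULL constraint applies → nullable.
- capacity: no NOT NULL constraint applies → nullable.

due_date, year, weight, grade, section_id, name, capacity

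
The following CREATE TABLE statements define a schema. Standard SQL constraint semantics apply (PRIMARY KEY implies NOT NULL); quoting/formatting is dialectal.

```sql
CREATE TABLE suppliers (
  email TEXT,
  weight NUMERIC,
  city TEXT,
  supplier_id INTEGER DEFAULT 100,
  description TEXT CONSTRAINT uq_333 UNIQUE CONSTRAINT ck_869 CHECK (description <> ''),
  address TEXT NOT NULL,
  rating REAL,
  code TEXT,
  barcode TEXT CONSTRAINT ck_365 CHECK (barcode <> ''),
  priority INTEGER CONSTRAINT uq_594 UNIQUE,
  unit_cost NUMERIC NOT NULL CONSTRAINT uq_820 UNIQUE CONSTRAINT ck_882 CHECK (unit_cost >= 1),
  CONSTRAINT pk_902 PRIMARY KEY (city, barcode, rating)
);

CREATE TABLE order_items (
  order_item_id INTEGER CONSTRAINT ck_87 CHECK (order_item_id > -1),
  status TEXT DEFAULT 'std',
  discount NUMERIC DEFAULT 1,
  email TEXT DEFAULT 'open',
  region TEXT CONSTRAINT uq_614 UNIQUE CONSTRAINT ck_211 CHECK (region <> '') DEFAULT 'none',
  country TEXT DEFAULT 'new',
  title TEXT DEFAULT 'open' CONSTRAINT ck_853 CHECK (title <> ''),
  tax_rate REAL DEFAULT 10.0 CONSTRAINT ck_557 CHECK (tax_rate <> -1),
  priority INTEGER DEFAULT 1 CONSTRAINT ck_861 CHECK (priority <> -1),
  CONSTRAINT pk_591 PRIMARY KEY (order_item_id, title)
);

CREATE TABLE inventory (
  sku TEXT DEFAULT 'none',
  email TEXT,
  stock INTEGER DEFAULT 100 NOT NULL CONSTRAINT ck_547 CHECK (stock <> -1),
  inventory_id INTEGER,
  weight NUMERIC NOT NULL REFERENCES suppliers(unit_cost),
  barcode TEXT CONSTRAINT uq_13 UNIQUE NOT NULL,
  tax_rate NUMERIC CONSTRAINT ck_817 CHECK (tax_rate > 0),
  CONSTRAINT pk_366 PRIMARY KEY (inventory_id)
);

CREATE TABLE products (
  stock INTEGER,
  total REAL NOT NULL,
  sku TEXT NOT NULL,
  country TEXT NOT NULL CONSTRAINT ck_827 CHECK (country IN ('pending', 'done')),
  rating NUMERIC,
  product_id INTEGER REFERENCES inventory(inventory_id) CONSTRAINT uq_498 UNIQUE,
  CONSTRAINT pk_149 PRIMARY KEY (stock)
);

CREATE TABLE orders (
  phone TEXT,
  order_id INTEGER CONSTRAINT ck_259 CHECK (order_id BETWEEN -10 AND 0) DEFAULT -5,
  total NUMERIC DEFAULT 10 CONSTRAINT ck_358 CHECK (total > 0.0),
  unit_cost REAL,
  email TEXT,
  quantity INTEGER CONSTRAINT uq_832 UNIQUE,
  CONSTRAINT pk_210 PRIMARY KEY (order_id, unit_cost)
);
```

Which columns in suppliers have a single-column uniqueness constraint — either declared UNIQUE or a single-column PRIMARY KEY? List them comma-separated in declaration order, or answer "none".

- email: no UNIQUE or single-column PK constraint.
- weight: no UNIQUE or single-column PK constraint.
- city: part of a composite PRIMARY KEY — only the tuple is unique, not this column on its own.
- supplier_id: no UNIQUE or single-column PK constraint.
- description: declared UNIQUE → unique.
- address: no UNIQUE or single-column PK constraint.
- rating: part of a composite PRIMARY KEY — only the tuple is unique, not this column on its own.
- code: no UNIQUE or single-column PK constraint.
- barcode: part of a composite PRIMARY KEY — only the tuple is unique, not this column on its own.
- priority: declared UNIQUE → unique.
- unit_cost: declared UNIQUE → unique.

description, priority, unit_cost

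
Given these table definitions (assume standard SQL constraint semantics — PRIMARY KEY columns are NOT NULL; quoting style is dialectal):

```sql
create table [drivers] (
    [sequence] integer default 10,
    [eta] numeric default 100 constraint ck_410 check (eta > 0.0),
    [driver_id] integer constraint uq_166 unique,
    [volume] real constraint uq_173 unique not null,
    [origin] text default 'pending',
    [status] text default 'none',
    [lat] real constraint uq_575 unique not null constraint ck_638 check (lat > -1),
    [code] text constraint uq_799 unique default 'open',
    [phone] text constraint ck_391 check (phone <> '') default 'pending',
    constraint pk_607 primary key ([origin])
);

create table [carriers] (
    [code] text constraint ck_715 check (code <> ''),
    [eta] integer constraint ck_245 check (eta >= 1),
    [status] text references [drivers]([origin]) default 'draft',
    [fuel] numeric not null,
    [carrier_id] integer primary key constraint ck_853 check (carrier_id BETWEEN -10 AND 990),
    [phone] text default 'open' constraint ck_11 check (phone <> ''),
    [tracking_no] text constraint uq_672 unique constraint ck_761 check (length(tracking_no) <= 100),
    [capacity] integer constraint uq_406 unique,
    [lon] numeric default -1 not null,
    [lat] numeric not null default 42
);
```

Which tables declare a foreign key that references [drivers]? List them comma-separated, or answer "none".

carriers

- carriers.status references drivers(origin).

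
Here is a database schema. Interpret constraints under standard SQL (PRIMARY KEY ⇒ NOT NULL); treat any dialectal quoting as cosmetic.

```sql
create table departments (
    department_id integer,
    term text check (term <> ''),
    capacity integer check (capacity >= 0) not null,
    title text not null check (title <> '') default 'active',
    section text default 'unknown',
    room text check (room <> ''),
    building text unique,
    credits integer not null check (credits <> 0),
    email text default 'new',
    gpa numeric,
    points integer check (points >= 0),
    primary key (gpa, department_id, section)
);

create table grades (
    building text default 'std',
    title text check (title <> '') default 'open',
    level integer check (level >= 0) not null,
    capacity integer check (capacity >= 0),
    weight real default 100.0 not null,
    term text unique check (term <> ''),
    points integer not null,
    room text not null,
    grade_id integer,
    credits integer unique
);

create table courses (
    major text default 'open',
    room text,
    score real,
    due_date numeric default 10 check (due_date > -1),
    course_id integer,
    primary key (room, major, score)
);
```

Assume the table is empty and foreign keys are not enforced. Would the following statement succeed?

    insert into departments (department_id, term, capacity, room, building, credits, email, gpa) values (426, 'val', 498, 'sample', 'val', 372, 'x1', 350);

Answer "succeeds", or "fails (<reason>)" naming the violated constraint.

succeeds

NOT NULL columns: capacity is supplied; credits is supplied; department_id is supplied; gpa is supplied; section defaults to 'unknown'; title defaults to 'active'.
CHECK constraints: 'val' satisfies (term <> ''); 498 satisfies (capacity >= 0); 'sample' satisfies (room <> ''); 372 satisfies (credits <> 0).
No constraint is violated.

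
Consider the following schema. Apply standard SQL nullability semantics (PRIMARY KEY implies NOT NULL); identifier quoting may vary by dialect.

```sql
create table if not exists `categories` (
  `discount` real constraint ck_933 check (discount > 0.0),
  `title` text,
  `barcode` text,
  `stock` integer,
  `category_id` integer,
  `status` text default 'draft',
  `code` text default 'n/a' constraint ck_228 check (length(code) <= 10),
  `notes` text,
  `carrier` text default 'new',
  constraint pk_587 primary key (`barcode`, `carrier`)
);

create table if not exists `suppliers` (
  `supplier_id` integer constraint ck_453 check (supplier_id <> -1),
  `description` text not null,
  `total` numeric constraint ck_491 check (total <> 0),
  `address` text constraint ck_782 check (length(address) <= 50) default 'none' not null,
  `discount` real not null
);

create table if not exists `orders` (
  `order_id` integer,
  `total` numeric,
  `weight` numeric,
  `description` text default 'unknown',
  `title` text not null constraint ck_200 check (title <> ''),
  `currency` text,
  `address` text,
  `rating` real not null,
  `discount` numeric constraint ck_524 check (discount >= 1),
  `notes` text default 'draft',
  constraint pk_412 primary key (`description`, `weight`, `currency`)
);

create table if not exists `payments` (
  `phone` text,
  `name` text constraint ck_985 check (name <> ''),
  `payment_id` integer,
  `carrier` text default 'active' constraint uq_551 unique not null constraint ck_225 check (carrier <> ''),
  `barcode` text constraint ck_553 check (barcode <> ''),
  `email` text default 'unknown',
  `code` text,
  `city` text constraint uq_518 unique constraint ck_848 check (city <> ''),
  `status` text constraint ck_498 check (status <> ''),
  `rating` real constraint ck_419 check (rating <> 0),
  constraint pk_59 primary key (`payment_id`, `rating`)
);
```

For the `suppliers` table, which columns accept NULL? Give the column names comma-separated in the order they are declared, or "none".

supplier_id, total

- supplier_id: CHECK does not forbid NULL (a CHECK constraint passes when its expression is NULL) → nullable.
- description: declared NOT NULL → not nullable.
- total: CHECK does not forbid NULL (a CHECK constraint passes when its expression is NULL) → nullable.
- address: declared NOT NULL → not nullable.
- discount: declared NOT NULL → not nullable.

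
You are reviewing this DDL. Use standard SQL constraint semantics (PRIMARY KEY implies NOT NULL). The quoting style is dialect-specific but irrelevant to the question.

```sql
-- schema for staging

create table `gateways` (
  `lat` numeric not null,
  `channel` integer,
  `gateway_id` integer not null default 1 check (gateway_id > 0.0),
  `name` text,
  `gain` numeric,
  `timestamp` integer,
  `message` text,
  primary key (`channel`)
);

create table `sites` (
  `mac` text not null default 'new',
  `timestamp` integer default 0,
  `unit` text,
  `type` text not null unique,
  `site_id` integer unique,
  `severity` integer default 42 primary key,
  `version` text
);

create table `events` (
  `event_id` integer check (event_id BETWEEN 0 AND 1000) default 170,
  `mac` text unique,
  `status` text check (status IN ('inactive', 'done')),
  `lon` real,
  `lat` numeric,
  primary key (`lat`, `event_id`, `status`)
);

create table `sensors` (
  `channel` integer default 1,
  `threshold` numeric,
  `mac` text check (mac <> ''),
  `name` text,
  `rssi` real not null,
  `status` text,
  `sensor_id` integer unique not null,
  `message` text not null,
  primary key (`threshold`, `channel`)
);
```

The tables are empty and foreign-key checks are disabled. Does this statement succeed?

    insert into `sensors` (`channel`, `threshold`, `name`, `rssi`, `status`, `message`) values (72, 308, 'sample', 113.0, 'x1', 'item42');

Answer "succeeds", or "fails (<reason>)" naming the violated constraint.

sensor_id is omitted from the column list and has no DEFAULT, so it would receive NULL.
But sensor_id is declared NOT NULL.

fails (NOT NULL on sensor_id)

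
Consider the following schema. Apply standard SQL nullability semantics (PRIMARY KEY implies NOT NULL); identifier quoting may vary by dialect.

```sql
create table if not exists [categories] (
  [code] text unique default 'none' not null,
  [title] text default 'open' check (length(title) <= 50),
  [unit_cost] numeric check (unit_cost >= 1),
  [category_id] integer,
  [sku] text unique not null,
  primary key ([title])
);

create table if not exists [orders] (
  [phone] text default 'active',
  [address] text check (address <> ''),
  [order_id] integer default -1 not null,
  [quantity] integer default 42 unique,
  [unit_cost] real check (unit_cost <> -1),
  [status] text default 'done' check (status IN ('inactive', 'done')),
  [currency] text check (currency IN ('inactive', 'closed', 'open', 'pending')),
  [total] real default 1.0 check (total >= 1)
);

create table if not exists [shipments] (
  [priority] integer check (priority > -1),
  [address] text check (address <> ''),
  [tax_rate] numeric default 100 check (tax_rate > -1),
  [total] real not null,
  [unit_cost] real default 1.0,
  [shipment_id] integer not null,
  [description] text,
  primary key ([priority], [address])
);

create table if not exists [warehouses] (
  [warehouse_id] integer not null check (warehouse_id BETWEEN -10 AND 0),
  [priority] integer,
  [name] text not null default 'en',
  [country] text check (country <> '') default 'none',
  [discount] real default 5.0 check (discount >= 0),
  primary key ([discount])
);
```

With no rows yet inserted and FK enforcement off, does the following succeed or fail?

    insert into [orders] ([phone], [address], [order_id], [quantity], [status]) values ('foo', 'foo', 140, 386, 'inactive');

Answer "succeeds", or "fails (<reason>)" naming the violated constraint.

NOT NULL columns: order_id is supplied.
CHECK constraints: 'foo' satisfies (address <> ''); 'inactive' satisfies (status IN ('inactive', 'done')).
No constraint is violated.

succeeds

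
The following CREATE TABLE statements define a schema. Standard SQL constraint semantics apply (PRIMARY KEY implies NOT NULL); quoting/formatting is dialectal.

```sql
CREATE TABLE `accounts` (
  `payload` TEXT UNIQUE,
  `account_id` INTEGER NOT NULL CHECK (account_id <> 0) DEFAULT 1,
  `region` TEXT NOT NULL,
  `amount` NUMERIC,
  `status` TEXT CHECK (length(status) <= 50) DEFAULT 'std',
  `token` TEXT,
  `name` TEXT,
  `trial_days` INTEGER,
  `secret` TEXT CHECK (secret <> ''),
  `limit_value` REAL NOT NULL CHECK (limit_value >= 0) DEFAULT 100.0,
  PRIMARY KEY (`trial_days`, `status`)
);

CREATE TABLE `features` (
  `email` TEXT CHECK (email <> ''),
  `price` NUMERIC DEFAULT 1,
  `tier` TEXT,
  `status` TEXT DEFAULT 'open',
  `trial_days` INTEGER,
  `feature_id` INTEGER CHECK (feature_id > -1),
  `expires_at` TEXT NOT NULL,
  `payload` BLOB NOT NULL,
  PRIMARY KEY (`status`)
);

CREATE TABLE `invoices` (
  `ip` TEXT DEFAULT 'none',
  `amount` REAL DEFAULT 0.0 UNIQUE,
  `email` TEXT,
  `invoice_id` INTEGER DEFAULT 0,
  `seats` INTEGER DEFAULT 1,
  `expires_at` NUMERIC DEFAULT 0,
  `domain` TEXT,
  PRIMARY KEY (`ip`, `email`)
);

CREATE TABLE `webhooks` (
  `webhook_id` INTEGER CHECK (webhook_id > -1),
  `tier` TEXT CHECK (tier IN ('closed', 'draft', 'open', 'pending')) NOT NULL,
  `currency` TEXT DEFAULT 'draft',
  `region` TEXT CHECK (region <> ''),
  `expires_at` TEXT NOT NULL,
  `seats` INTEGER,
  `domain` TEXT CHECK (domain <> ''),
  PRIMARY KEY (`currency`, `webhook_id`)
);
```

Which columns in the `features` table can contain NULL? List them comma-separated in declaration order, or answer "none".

- email: CHECK does not forbid NULL (a CHECK constraint passes when its expression is NULL) → nullable.
- price: DEFAULT only fills an omitted column; an explicit NULL is still allowed → nullable.
- tier: no NOT NULL constraint applies → nullable.
- status: part of the PRIMARY KEY, which implies NOT NULL → not nullable.
- trial_days: no NOT NULL constraint applies → nullable.
- feature_id: CHECK does not forbid NULL (a CHECK constraint passes when its expression is NULL) → nullable.
- expires_at: declared NOT NULL → not nullable.
- payload: declared NOT NULL → not nullable.

email, price, tier, trial_days, feature_id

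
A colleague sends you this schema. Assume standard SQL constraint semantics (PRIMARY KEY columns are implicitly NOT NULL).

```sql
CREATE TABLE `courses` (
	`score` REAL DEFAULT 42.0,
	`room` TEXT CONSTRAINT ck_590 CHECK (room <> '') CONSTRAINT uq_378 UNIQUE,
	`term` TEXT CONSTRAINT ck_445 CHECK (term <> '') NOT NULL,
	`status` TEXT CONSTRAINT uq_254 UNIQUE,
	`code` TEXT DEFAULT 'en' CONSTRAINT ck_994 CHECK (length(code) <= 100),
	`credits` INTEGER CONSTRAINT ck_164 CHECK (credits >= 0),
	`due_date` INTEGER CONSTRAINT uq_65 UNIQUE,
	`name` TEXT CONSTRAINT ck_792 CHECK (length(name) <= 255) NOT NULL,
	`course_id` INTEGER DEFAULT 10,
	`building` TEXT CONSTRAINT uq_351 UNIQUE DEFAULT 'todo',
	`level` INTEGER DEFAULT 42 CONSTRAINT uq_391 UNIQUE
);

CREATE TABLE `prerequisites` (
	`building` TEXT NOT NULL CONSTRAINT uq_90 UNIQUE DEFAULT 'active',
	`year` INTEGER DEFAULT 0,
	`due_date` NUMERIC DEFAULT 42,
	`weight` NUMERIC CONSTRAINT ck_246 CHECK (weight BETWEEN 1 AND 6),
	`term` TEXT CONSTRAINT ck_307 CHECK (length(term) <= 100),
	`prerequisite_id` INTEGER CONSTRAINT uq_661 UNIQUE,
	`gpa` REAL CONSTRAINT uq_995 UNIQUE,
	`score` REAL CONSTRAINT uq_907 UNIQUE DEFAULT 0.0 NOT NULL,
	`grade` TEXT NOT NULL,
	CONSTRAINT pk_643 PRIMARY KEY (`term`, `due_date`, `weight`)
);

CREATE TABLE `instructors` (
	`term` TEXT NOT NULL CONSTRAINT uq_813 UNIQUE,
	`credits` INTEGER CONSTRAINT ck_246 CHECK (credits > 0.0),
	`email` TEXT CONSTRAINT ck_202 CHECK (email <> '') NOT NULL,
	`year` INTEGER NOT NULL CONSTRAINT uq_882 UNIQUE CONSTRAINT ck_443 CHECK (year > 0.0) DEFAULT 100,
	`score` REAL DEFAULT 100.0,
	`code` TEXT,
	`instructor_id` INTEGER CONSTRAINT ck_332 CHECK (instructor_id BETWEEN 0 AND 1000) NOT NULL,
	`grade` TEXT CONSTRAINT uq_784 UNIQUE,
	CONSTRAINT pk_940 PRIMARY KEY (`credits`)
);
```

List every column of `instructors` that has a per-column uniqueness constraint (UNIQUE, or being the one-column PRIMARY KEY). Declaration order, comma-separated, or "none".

term, credits, year, grade

- term: declared UNIQUE → unique.
- credits: single-column PRIMARY KEY → unique.
- email: no UNIQUE or single-column PK constraint.
- year: declared UNIQUE → unique.
- score: no UNIQUE or single-column PK constraint.
- code: no UNIQUE or single-column PK constraint.
- instructor_id: no UNIQUE or single-column PK constraint.
- grade: declared UNIQUE → unique.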